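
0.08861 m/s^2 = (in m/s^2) 0.08861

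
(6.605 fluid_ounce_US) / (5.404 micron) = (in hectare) 0.003615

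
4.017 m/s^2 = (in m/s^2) 4.017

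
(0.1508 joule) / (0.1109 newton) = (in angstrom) 1.36e+10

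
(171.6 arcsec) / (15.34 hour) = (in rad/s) 1.506e-08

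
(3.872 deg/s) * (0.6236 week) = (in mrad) 2.549e+07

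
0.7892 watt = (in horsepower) 0.001058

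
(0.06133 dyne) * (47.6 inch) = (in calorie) 1.772e-07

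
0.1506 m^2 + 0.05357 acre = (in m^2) 216.9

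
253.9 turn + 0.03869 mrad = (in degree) 9.14e+04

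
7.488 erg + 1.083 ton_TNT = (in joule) 4.531e+09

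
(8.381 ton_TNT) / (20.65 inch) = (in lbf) 1.503e+10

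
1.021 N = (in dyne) 1.021e+05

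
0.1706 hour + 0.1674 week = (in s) 1.019e+05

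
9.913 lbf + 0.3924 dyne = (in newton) 44.1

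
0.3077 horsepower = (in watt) 229.5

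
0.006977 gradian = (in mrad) 0.1096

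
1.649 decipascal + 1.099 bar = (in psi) 15.94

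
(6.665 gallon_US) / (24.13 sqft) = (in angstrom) 1.125e+08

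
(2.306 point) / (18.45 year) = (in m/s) 1.398e-12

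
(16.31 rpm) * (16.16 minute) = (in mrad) 1.656e+06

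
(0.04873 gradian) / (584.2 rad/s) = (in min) 2.184e-08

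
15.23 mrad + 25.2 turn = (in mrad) 1.584e+05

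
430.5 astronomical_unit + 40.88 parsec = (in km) 1.261e+15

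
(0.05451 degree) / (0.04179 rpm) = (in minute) 0.003623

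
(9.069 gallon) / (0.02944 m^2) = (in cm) 116.6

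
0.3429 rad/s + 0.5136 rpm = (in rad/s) 0.3967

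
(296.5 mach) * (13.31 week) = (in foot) 2.666e+12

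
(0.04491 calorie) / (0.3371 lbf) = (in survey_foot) 0.4111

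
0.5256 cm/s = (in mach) 1.544e-05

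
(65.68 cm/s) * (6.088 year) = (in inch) 4.965e+09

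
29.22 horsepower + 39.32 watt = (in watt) 2.183e+04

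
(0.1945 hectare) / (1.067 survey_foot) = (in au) 3.998e-08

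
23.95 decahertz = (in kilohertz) 0.2395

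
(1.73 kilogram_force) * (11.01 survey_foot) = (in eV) 3.554e+20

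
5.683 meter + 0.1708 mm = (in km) 0.005683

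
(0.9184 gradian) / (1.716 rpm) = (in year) 2.546e-09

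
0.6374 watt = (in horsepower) 0.0008548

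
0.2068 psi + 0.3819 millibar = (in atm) 0.01445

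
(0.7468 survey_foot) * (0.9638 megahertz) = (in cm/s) 2.194e+07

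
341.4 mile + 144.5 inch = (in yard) 6.009e+05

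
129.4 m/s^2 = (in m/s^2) 129.4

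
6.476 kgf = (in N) 63.51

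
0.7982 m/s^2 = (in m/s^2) 0.7982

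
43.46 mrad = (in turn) 0.006917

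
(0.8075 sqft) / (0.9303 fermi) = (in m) 8.064e+13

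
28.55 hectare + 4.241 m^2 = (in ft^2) 3.073e+06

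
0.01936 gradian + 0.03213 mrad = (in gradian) 0.02141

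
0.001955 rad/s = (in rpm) 0.01867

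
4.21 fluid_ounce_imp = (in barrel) 0.0007524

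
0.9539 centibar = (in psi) 0.1384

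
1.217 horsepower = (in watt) 907.5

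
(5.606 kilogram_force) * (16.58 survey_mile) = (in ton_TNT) 0.0003506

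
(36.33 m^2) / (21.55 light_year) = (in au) 1.191e-27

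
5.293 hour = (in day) 0.2205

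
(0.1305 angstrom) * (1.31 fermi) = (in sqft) 1.84e-25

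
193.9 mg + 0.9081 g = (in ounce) 0.03887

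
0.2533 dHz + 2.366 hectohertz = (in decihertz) 2366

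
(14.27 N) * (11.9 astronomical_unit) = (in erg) 2.54e+20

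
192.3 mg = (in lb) 0.0004239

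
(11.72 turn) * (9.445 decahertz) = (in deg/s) 3.985e+05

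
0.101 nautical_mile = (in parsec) 6.062e-15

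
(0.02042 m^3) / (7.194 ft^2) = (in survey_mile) 1.898e-05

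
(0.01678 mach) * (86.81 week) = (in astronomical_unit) 0.002005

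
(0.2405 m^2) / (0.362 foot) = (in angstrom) 2.18e+10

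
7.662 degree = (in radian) 0.1337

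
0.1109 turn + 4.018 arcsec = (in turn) 0.1109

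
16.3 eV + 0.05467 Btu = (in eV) 3.6e+20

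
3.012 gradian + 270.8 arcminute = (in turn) 0.02007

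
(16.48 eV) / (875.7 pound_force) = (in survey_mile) 4.212e-25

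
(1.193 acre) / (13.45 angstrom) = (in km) 3.59e+09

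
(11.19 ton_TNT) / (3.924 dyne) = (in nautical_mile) 6.442e+11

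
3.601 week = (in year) 0.06906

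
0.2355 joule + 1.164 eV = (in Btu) 0.0002232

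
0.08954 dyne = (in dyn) 0.08954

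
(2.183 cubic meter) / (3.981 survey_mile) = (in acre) 8.42e-08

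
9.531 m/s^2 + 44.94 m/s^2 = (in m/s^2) 54.47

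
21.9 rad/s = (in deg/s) 1255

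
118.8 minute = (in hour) 1.98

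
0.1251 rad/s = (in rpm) 1.195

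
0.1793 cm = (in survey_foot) 0.005883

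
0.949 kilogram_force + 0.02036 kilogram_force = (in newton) 9.506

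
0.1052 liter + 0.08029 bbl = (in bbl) 0.08095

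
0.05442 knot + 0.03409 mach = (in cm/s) 1164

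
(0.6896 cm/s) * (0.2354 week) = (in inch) 3.865e+04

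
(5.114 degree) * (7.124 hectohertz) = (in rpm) 607.2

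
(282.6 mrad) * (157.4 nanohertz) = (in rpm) 4.248e-07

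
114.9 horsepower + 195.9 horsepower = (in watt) 2.318e+05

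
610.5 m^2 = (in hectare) 0.06105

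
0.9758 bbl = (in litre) 155.1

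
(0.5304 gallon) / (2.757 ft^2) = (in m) 0.007839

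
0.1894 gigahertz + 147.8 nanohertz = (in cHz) 1.894e+10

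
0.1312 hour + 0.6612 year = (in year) 0.6612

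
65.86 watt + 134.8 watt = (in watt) 200.7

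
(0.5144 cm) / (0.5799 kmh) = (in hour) 8.87e-06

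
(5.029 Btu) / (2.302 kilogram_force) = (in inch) 9253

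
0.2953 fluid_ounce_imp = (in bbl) 5.277e-05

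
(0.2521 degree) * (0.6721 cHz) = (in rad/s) 2.957e-05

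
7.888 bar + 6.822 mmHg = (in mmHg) 5923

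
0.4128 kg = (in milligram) 4.128e+05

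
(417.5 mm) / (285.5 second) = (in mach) 4.295e-06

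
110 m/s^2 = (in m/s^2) 110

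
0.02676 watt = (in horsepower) 3.589e-05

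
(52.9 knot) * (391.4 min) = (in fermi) 6.391e+20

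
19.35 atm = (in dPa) 1.961e+07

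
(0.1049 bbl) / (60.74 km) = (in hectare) 2.746e-11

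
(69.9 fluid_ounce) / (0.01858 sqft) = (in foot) 3.929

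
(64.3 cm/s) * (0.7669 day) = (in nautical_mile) 23.01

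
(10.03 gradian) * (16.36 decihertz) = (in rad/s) 0.2578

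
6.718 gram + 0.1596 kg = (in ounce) 5.867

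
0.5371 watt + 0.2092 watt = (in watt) 0.7463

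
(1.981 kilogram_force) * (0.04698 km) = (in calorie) 218.1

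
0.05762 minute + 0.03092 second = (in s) 3.488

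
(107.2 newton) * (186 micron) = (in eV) 1.245e+17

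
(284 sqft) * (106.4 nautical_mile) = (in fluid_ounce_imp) 1.83e+11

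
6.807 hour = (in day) 0.2836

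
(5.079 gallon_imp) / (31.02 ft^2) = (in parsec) 2.597e-19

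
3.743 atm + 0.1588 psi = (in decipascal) 3.804e+06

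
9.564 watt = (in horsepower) 0.01283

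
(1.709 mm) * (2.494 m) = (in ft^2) 0.04588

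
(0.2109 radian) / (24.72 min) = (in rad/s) 0.0001422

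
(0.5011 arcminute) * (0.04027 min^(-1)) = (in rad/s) 9.783e-08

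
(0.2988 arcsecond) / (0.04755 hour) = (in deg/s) 4.849e-07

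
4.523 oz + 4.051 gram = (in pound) 0.2916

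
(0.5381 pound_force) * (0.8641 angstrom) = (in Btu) 1.96e-13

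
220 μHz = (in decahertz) 2.2e-05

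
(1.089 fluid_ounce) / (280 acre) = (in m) 2.842e-11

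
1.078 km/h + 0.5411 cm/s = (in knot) 0.5926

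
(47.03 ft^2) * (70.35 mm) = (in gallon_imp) 67.61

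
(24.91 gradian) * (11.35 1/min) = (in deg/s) 4.241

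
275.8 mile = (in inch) 1.747e+07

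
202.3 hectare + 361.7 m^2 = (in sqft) 2.178e+07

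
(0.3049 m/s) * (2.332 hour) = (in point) 7.256e+06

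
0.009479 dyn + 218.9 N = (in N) 218.9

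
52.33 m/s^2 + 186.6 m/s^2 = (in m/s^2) 238.9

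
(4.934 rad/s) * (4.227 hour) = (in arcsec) 1.549e+10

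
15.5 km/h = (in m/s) 4.306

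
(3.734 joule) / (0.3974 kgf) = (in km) 0.0009581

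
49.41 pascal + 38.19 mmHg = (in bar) 0.05141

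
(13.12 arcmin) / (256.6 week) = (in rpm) 2.348e-10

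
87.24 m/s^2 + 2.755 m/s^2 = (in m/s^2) 89.99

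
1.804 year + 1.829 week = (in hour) 1.611e+04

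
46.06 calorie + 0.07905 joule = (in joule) 192.8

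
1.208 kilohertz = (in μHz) 1.208e+09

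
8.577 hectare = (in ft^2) 9.232e+05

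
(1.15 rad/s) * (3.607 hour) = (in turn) 2377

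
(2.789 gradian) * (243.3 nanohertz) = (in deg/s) 6.107e-07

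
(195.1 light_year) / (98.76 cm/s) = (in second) 1.869e+18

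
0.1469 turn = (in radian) 0.923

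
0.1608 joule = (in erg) 1.608e+06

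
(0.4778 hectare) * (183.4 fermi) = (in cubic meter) 8.763e-10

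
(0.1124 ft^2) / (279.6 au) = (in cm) 2.497e-14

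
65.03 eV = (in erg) 1.042e-10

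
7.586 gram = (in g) 7.586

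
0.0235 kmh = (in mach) 1.917e-05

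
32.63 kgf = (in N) 320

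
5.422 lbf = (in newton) 24.12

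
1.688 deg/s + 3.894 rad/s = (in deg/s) 224.8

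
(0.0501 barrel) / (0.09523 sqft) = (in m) 0.9003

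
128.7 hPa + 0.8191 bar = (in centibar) 94.78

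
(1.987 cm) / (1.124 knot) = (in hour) 9.545e-06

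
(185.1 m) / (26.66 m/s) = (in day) 8.036e-05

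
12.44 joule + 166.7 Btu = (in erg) 1.759e+12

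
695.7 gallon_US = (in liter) 2634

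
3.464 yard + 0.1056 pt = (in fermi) 3.168e+15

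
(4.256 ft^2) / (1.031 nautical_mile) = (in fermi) 2.071e+11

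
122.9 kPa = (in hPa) 1229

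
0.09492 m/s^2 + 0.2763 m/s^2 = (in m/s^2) 0.3712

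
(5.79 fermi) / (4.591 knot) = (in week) 4.053e-21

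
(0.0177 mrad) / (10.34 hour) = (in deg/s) 2.724e-08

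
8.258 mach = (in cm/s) 2.812e+05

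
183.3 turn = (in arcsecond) 2.376e+08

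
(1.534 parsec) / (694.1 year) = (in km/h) 7.785e+06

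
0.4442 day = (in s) 3.838e+04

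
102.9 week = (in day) 720.3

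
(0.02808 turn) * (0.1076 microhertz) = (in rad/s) 1.898e-08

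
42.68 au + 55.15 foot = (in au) 42.68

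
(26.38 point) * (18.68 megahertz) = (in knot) 3.379e+05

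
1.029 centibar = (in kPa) 1.029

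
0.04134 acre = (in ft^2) 1801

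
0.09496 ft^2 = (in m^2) 0.008822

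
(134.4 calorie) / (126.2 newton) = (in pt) 1.263e+04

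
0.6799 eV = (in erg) 1.089e-12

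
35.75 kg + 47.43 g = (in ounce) 1263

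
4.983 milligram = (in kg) 4.983e-06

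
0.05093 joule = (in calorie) 0.01217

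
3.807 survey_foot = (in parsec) 3.761e-17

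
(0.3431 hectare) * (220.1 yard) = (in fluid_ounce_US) 2.335e+10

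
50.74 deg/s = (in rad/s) 0.8856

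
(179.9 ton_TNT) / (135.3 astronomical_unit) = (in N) 0.03719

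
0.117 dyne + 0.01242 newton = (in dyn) 1242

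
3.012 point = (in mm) 1.063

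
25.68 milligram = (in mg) 25.68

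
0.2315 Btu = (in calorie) 58.38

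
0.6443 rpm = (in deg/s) 3.866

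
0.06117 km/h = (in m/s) 0.01699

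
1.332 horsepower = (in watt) 993.3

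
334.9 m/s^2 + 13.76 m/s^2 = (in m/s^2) 348.7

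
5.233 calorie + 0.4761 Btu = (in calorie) 125.3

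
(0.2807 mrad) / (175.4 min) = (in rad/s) 2.667e-08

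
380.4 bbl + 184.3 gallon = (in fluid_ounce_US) 2.069e+06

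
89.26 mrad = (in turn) 0.01421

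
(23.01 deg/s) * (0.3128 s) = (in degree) 7.198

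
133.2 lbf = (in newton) 592.5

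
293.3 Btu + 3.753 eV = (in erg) 3.094e+12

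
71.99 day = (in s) 6.22e+06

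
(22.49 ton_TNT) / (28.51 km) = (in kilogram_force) 3.366e+05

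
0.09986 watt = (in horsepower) 0.0001339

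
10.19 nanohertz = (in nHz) 10.19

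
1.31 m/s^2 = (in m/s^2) 1.31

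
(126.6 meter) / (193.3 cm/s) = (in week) 0.0001083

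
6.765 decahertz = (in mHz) 6.765e+04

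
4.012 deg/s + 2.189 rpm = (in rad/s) 0.2993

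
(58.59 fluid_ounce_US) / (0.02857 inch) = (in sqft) 25.7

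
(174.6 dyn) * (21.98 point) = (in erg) 135.4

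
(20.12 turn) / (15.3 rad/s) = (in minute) 0.1377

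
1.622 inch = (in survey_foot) 0.1352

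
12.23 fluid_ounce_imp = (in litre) 0.3475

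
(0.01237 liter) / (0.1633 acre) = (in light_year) 1.979e-24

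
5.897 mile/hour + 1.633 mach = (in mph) 1250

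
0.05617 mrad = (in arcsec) 11.59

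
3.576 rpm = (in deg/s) 21.46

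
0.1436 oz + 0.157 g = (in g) 4.228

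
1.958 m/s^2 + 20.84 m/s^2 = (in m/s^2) 22.8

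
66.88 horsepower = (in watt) 4.987e+04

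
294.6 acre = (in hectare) 119.2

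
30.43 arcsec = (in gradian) 0.009392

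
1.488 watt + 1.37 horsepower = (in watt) 1023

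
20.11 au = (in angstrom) 3.008e+22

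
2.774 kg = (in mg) 2.774e+06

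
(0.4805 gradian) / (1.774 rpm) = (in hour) 1.129e-05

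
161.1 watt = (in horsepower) 0.216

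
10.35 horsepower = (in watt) 7718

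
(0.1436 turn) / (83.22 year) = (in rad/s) 3.438e-10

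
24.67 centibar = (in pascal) 2.467e+04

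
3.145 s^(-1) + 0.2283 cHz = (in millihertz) 3147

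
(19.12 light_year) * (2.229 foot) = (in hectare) 1.229e+13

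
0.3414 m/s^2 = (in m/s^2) 0.3414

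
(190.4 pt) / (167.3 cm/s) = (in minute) 0.0006691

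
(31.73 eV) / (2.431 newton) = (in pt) 5.928e-15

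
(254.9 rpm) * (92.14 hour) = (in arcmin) 3.044e+10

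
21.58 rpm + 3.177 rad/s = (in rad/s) 5.437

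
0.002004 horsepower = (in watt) 1.494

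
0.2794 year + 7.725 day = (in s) 9.479e+06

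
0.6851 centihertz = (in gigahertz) 6.851e-12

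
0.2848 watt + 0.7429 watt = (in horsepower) 0.001378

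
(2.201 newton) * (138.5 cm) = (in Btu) 0.002889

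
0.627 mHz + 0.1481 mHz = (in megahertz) 7.751e-10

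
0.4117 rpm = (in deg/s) 2.47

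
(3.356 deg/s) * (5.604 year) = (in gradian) 6.59e+08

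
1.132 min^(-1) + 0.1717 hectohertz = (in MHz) 1.719e-05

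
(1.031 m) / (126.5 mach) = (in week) 3.958e-11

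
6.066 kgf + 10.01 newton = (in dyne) 6.95e+06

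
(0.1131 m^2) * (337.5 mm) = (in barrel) 0.2401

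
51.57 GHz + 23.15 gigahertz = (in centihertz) 7.472e+12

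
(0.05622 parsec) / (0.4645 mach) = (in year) 3.478e+05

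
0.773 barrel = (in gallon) 32.47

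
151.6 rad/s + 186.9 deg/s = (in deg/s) 8873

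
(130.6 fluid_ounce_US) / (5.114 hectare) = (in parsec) 2.448e-24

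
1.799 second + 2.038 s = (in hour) 0.001066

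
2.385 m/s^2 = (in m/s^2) 2.385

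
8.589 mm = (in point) 24.35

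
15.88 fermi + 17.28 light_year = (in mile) 1.016e+14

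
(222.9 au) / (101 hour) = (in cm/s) 9.171e+09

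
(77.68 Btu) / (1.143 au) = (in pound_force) 1.078e-07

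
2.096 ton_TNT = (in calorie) 2.096e+09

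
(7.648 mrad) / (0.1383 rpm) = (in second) 0.5281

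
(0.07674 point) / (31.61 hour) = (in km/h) 8.564e-10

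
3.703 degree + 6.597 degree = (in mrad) 179.8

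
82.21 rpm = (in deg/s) 493.3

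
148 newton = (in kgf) 15.09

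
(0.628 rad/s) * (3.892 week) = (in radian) 1.478e+06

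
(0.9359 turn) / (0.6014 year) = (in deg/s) 1.776e-05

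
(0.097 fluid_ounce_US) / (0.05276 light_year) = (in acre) 1.42e-24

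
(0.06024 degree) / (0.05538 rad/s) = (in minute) 0.0003164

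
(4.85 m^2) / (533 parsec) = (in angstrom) 2.949e-09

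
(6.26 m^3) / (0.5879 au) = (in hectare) 7.118e-15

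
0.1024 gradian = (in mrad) 1.608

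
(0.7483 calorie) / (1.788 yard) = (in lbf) 0.4305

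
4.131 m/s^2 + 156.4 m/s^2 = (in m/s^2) 160.5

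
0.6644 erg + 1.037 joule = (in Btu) 0.0009829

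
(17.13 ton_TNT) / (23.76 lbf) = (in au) 0.004533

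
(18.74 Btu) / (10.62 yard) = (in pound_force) 457.7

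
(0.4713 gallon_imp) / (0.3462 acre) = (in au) 1.022e-17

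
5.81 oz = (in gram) 164.7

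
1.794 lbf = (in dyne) 7.98e+05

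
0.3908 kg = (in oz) 13.79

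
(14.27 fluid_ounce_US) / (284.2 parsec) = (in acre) 1.189e-26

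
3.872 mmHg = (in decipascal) 5162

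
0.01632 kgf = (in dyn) 1.6e+04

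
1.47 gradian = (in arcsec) 4763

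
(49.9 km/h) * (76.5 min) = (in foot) 2.087e+05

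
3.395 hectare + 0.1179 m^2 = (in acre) 8.389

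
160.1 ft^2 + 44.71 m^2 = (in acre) 0.01472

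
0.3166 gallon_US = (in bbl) 0.007538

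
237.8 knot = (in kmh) 440.4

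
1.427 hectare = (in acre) 3.526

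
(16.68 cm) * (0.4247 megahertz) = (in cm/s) 7.084e+06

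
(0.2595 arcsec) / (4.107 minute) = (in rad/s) 5.105e-09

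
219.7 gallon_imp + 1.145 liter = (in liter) 999.9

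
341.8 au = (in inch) 2.013e+15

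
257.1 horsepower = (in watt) 1.917e+05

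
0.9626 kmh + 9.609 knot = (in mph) 11.66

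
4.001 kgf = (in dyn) 3.924e+06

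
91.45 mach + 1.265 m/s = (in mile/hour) 6.966e+04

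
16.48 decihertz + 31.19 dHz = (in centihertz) 476.7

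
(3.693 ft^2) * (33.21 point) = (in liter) 4.02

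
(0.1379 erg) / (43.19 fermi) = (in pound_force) 7.178e+04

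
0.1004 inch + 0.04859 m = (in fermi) 5.114e+13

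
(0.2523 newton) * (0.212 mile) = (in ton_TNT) 2.057e-08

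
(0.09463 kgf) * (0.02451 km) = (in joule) 22.75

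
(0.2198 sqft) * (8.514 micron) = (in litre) 0.0001739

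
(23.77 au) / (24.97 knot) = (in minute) 4.614e+09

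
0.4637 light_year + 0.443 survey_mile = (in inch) 1.727e+17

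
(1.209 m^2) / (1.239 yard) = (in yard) 1.167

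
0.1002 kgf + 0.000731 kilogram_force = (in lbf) 0.2225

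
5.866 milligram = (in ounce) 0.0002069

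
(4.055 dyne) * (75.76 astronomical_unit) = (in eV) 2.868e+27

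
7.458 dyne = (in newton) 7.458e-05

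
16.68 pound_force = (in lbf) 16.68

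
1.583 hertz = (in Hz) 1.583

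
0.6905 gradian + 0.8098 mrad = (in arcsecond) 2404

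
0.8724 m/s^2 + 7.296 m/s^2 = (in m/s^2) 8.168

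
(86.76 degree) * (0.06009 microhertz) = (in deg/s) 5.213e-06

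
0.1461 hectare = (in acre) 0.361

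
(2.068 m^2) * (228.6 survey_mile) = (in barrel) 4.785e+06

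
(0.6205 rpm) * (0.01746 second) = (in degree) 0.065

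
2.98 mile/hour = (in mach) 0.003912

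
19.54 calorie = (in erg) 8.176e+08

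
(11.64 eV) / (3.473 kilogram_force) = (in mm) 5.476e-17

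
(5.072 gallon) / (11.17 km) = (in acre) 4.247e-10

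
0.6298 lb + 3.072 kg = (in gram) 3358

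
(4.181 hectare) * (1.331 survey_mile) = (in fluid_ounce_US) 3.028e+12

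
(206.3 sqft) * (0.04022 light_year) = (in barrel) 4.587e+16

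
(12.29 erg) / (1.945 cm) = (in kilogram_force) 6.443e-06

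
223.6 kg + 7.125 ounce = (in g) 2.238e+05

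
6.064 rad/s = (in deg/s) 347.4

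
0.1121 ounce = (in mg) 3178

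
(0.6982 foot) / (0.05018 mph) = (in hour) 0.002635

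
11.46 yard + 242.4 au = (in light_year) 0.003833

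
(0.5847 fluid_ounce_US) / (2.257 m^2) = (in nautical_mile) 4.137e-09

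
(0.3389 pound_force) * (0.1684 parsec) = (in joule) 7.833e+15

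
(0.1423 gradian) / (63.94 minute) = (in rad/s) 5.826e-07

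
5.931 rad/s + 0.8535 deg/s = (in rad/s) 5.946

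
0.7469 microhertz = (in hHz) 7.469e-09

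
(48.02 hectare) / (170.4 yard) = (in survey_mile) 1.915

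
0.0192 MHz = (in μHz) 1.92e+10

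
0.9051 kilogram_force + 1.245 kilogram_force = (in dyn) 2.109e+06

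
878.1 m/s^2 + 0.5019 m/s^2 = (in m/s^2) 878.6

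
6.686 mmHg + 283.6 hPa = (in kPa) 29.25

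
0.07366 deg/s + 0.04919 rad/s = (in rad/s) 0.05048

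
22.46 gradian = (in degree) 20.21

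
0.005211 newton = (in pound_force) 0.001171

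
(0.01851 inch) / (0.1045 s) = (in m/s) 0.004499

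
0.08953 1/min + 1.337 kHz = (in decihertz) 1.337e+04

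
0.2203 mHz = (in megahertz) 2.203e-10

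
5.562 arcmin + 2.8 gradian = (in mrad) 45.6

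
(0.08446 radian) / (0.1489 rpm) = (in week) 8.956e-06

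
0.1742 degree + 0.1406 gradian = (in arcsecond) 1083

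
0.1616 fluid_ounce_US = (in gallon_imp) 0.001051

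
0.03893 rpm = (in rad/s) 0.004077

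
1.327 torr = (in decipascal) 1769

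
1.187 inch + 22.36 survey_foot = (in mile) 0.004254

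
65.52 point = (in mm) 23.11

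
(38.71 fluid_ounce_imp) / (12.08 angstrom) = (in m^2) 9.105e+05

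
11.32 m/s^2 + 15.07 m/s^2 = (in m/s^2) 26.39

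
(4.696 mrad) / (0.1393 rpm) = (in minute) 0.005365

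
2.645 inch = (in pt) 190.4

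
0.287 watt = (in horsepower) 0.0003849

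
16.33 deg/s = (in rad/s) 0.285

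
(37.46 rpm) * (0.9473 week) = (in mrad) 2.247e+09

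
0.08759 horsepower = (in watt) 65.32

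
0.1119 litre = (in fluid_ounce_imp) 3.938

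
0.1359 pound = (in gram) 61.64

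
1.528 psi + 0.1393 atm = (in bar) 0.2465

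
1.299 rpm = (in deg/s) 7.794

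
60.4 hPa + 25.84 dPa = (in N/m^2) 6043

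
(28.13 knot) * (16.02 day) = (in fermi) 2.003e+22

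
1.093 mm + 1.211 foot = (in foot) 1.215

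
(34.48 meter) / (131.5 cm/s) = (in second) 26.22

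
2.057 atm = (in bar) 2.084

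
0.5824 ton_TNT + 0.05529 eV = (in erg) 2.437e+16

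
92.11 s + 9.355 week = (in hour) 1572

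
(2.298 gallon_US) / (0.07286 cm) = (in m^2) 11.94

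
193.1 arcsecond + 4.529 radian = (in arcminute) 1.557e+04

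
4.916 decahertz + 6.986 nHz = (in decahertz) 4.916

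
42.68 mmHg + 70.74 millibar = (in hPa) 127.6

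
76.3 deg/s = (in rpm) 12.72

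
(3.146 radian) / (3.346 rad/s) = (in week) 1.555e-06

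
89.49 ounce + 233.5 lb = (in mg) 1.085e+08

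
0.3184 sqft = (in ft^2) 0.3184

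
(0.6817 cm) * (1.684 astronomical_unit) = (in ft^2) 1.849e+10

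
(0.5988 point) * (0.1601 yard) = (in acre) 7.642e-09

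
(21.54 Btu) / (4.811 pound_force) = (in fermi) 1.062e+18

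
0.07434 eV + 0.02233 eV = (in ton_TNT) 3.702e-30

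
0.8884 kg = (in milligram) 8.884e+05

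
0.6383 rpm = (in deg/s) 3.83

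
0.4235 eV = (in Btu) 6.431e-23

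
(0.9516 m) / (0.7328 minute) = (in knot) 0.04207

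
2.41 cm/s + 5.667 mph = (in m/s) 2.557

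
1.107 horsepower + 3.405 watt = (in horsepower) 1.112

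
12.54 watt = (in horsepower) 0.01682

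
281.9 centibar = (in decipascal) 2.819e+06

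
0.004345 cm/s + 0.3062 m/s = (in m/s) 0.3062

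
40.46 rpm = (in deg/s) 242.8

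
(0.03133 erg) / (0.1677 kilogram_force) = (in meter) 1.905e-09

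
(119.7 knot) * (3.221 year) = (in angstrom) 6.255e+19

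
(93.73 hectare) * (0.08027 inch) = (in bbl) 1.202e+04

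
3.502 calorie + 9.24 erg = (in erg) 1.465e+08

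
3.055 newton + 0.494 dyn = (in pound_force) 0.6868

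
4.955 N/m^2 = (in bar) 4.955e-05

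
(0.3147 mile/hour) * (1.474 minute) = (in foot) 40.82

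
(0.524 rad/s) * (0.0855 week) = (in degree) 1.553e+06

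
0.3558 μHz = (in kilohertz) 3.558e-10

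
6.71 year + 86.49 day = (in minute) 3.651e+06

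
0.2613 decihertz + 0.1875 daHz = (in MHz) 1.901e-06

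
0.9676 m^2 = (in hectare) 9.676e-05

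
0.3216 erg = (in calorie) 7.686e-09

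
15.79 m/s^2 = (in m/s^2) 15.79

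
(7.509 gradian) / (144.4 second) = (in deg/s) 0.0468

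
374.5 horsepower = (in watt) 2.793e+05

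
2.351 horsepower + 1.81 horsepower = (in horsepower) 4.161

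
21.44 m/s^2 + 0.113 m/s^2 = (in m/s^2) 21.55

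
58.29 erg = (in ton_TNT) 1.393e-15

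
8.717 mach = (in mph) 6640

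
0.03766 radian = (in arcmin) 129.5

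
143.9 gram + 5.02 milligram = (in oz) 5.076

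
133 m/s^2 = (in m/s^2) 133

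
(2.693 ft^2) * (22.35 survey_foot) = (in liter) 1704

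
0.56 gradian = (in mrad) 8.796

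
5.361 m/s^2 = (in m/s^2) 5.361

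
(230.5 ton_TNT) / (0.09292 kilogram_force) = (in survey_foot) 3.472e+12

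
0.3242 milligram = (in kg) 3.242e-07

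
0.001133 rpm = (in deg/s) 0.006798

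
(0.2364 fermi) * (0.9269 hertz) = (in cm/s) 2.191e-14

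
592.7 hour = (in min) 3.556e+04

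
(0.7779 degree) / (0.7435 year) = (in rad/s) 5.79e-10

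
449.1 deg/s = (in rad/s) 7.838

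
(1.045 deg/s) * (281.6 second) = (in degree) 294.3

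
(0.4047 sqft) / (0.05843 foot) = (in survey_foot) 6.926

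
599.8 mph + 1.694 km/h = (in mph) 600.9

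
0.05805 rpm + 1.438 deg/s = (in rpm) 0.2977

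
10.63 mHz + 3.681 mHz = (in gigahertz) 1.431e-11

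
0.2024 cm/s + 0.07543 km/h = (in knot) 0.04466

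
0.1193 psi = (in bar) 0.008225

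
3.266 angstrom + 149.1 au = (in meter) 2.231e+13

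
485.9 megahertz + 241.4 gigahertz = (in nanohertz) 2.419e+20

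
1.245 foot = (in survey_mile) 0.0002358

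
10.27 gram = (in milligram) 1.027e+04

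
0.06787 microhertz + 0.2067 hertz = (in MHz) 2.067e-07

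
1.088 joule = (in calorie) 0.26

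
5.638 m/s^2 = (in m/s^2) 5.638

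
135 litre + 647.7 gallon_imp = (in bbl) 19.37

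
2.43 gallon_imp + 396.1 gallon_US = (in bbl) 9.5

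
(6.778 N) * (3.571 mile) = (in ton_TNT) 9.31e-06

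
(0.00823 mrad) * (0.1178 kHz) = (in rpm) 0.009258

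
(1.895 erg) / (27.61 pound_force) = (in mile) 9.588e-13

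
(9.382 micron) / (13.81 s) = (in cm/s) 6.794e-05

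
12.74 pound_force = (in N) 56.67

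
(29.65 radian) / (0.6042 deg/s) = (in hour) 0.781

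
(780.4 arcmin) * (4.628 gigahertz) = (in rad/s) 1.051e+09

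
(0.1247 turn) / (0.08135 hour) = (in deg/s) 0.1533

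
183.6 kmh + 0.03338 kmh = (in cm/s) 5101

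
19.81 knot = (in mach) 0.02993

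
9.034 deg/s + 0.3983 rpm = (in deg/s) 11.42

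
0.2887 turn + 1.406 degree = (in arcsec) 3.792e+05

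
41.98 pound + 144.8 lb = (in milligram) 8.472e+07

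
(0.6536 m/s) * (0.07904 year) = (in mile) 1012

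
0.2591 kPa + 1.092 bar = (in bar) 1.095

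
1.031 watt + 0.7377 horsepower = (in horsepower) 0.7391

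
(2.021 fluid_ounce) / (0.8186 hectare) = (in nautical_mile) 3.942e-12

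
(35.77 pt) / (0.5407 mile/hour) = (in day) 6.042e-07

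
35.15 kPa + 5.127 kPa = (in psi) 5.842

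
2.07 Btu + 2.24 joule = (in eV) 1.365e+22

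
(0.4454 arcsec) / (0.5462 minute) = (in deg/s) 3.775e-06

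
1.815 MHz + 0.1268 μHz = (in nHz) 1.815e+15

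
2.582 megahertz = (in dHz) 2.582e+07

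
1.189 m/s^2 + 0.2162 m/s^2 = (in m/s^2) 1.405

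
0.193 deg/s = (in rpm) 0.03217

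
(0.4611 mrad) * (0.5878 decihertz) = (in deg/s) 0.001553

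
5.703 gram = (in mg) 5703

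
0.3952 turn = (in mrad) 2483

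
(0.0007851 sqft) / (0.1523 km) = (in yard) 5.237e-07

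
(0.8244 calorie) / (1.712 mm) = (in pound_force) 452.9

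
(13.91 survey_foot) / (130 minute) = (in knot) 0.001057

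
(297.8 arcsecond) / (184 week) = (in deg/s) 7.433e-10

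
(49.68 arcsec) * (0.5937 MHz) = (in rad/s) 143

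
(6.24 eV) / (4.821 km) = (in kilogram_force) 2.115e-23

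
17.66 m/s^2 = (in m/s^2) 17.66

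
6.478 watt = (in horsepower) 0.008687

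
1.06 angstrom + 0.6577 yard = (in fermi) 6.014e+14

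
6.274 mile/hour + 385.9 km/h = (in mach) 0.3231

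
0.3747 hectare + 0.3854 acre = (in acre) 1.311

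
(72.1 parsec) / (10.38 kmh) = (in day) 8.931e+12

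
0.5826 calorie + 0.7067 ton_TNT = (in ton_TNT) 0.7067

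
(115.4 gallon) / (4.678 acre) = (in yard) 2.524e-05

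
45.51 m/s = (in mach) 0.1337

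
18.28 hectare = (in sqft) 1.968e+06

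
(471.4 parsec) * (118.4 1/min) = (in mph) 6.421e+19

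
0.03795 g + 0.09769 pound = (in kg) 0.04435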